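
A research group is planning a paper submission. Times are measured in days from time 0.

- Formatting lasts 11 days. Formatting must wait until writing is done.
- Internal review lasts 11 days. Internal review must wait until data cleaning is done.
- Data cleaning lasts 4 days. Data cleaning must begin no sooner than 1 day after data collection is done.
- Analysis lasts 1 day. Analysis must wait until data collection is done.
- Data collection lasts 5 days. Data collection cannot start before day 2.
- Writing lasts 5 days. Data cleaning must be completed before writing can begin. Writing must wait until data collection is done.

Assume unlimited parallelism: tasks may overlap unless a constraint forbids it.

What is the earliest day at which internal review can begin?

12

Data collection waits on its own release at day 2, so it starts at day 2 and finishes at 2 + 5 = day 7.
After data collection (finishes day 7, plus 1-day gap → day 8), data cleaning can start at day 8 and finishes at day 12.
Internal review waits on data cleaning (finishes day 12), so the earliest it can start is day 12.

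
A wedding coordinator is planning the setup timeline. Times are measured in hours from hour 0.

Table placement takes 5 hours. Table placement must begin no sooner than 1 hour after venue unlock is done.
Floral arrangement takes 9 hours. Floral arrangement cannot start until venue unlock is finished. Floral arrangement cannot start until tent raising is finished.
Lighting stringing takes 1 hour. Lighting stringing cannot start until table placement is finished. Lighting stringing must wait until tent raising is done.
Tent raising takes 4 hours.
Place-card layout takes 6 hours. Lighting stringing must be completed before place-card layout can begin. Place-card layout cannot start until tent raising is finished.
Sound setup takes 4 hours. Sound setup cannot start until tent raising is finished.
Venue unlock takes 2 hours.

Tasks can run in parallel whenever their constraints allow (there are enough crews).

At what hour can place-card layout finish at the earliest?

15

Tent raising can start immediately at hour 0; it finishes at hour 4.
Nothing blocks venue unlock, so it runs from hour 0 to hour 2.
Table placement cannot begin until venue unlock (finishes hour 2, plus 1-hour gap → hour 3). It runs from hour 3 to 3 + 5 = hour 8.
Lighting stringing has to wait for table placement (finishes hour 8); tent raising (finishes hour 4). The latest of these is hour 8, so lighting stringing runs hour 8 to 8 + 1 = hour 9.
Place-card layout has to wait for lighting stringing (finishes hour 9); tent raising (finishes hour 4). The latest of these is hour 9, so place-card layout runs hour 9 to 9 + 6 = hour 15.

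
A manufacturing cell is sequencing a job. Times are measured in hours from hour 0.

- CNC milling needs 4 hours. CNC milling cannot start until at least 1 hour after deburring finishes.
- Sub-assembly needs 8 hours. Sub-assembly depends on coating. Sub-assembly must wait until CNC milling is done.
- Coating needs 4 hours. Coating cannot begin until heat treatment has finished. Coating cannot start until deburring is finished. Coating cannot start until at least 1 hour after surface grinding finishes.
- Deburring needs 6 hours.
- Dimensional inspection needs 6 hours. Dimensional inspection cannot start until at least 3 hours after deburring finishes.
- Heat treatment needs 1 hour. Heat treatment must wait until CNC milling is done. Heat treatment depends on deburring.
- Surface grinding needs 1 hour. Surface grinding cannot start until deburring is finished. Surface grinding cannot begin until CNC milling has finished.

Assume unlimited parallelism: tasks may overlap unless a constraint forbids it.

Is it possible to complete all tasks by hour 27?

Yes

Deburring can start immediately at hour 0; it finishes at hour 6.
Dimensional inspection cannot begin until deburring (finishes hour 6, plus 3-hour gap → hour 9). It runs from hour 9 to 9 + 6 = hour 15.
CNC milling waits on deburring (finishes hour 6, plus 1-hour gap → hour 7), so it starts at hour 7 and finishes at 7 + 4 = hour 11.
For surface grinding: deburring (finishes hour 6); CNC milling (finishes hour 11). Taking the maximum gives a start of hour 11, and it finishes at 11 + 1 = hour 12.
Heat treatment has to wait for CNC milling (finishes hour 11); deburring (finishes hour 6). The latest of these is hour 11, so heat treatment runs hour 11 to 11 + 1 = hour 12.
Coating has to wait for heat treatment (finishes hour 12); deburring (finishes hour 6); surface grinding (finishes hour 12, plus 1-hour gap → hour 13). The latest of these is hour 13, so coating runs hour 13 to 13 + 4 = hour 17.
Sub-assembly has to wait for coating (finishes hour 17); CNC milling (finishes hour 11). The latest of these is hour 17, so sub-assembly runs hour 17 to 17 + 8 = hour 25.
Every task is finished by hour 25, which is no later than the deadline of 27, so the schedule is feasible.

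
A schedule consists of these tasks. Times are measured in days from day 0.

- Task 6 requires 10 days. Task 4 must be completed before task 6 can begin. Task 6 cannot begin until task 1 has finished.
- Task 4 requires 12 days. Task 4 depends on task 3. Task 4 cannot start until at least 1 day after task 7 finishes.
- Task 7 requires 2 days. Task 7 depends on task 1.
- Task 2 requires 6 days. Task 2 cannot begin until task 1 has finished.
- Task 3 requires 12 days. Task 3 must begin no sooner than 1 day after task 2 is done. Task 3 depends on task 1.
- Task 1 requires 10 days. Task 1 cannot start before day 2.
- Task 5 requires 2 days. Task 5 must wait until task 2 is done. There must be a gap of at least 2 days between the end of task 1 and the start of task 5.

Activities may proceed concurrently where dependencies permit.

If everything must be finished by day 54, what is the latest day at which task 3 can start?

20

Task 6 must finish by day 54; it takes 10 days, so it must start by 54 − 10 = day 44.
Task 4 feeds into task 6 (must start by day 44); so task 4 must finish by day 44 and therefore start by day 32.
Task 3 must finish before task 4 (must start by day 32). With a 12-day duration, task 3 must start by 32 − 12 = day 20.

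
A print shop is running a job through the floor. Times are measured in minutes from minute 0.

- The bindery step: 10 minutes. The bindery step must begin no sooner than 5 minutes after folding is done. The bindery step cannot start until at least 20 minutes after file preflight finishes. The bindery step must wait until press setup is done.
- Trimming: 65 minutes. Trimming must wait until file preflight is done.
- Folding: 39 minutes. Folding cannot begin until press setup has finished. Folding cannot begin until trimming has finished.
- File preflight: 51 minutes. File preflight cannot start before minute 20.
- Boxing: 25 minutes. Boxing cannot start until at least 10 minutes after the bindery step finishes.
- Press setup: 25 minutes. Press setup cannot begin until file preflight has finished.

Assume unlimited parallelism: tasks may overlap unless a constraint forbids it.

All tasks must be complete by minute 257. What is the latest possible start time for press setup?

143

Nothing follows boxing; the deadline of minute 257 is its only limit. It must start by 257 − 25 = minute 232.
The bindery step feeds into boxing (must start by minute 232, minus 10-minute gap → minute 222); so the bindery step must finish by minute 222 and therefore start by minute 212.
Since the bindery step (must start by minute 212, minus 5-minute gap → minute 207) depends on it, folding must finish by minute 207. Backing off its 39-minute duration gives a latest start of minute 168.
For press setup: folding (must start by minute 168); the bindery step (must start by minute 212). The most restrictive is minute 168; with a 25-minute duration, press setup must start by minute 143.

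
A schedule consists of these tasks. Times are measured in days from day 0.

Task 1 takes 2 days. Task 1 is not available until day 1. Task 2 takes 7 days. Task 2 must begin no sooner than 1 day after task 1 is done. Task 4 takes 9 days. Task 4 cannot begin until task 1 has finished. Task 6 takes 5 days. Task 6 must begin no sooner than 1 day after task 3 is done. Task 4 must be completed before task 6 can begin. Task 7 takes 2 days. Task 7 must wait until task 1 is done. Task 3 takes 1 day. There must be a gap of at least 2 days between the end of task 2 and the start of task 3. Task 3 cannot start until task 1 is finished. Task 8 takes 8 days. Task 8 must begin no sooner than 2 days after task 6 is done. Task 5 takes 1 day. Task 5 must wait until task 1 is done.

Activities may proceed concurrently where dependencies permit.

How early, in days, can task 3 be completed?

14

Task 1 waits on its own release at day 1, so it starts at day 1 and finishes at 1 + 2 = day 3.
Task 2 cannot begin until task 1 (finishes day 3, plus 1-day gap → day 4). It runs from day 4 to 4 + 7 = day 11.
Task 3 has to wait for task 2 (finishes day 11, plus 2-day gap → day 13); task 1 (finishes day 3). The latest of these is day 13, so task 3 runs day 13 to 13 + 1 = day 14.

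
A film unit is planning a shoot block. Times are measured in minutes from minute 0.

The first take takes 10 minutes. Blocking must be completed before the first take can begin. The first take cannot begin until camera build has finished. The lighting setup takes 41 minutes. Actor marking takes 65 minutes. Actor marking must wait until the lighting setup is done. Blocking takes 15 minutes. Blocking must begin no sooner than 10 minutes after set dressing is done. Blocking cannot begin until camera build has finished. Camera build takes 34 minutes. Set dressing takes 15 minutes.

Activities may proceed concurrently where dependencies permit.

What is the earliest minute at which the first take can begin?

Camera build has no prerequisites, so it starts at minute 0 and finishes at minute 34.
Set dressing can start immediately at minute 0; it finishes at minute 15.
Blocking cannot start until set dressing (finishes minute 15, plus 10-minute gap → minute 25); camera build (finishes minute 34). The controlling bound is minute 34, so blocking finishes at 34 + 15 = minute 49.
The first take waits on blocking (finishes minute 49); camera build (finishes minute 34). The latest of these is minute 49, which is the earliest the first take can start.

49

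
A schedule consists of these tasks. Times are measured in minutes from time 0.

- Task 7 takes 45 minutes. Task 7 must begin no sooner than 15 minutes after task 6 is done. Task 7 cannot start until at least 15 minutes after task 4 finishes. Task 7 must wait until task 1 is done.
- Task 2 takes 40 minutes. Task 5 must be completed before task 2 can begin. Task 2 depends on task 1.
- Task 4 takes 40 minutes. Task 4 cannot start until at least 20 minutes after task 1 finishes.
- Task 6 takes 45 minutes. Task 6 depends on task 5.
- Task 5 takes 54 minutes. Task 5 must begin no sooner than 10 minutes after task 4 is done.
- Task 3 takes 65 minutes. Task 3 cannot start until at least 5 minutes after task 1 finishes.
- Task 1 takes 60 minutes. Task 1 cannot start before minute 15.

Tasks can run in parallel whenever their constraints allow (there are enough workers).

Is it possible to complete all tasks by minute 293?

Task 1 cannot begin until its own release at minute 15. It runs from minute 15 to 15 + 60 = minute 75.
After task 1 (finishes minute 75, plus 20-minute gap → minute 95), task 4 can start at minute 95 and finishes at minute 135.
After task 4 (finishes minute 135, plus 10-minute gap → minute 145), task 5 can start at minute 145 and finishes at minute 199.
Task 6 waits on task 5 (finishes minute 199), so it starts at minute 199 and finishes at 199 + 45 = minute 244.
Task 7 has to wait for task 6 (finishes minute 244, plus 15-minute gap → minute 259); task 4 (finishes minute 135, plus 15-minute gap → minute 150); task 1 (finishes minute 75). The latest of these is minute 259, so task 7 runs minute 259 to 259 + 45 = minute 304.
For task 2: task 5 (finishes minute 199); task 1 (finishes minute 75). Taking the maximum gives a start of minute 199, and it finishes at 199 + 40 = minute 239.
After task 1 (finishes minute 75, plus 5-minute gap → minute 80), task 3 can start at minute 80 and finishes at minute 145.
The earliest everything can be done is minute 304, which is after the deadline of 293, so it is not possible.

No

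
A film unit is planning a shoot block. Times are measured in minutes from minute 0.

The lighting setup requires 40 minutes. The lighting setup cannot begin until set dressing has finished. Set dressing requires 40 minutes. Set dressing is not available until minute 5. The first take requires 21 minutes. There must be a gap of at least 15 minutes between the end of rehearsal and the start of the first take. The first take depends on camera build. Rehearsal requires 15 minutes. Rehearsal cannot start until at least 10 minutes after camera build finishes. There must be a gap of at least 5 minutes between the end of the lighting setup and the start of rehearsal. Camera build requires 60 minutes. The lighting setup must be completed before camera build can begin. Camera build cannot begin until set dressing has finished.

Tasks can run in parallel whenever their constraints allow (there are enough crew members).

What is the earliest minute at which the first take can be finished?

Set dressing cannot begin until its own release at minute 5. It runs from minute 5 to 5 + 40 = minute 45.
The lighting setup cannot begin until set dressing (finishes minute 45). It runs from minute 45 to 45 + 40 = minute 85.
Camera build needs all of the lighting setup (finishes minute 85); set dressing (finishes minute 45). That puts its earliest start at minute 85; it finishes at 85 + 60 = minute 145.
Rehearsal has to wait for camera build (finishes minute 145, plus 10-minute gap → minute 155); the lighting setup (finishes minute 85, plus 5-minute gap → minute 90). The latest of these is minute 155, so rehearsal runs minute 155 to 155 + 15 = minute 170.
The first take needs all of rehearsal (finishes minute 170, plus 15-minute gap → minute 185); camera build (finishes minute 145). That puts its earliest start at minute 185; it finishes at 185 + 21 = minute 206.

206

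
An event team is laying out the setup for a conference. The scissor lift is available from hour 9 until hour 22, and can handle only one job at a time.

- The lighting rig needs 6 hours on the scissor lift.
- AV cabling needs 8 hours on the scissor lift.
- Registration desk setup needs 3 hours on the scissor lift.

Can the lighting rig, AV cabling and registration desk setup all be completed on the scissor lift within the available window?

No

The scissor lift window is 22 − 9 = 13 hours.
Running back to back, the jobs need 6 + 8 + 3 = 17 hours on the scissor lift.
Since 17 > 13, they cannot all fit.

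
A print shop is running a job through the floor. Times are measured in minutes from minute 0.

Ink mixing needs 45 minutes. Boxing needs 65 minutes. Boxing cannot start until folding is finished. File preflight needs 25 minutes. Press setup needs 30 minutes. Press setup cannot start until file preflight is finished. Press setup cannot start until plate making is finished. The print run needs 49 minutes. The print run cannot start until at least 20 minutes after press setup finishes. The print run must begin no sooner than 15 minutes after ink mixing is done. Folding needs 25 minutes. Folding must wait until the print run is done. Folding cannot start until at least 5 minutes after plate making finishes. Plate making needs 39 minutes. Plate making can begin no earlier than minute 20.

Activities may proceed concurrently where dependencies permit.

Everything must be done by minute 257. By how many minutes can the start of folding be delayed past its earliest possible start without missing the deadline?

Ink mixing can start immediately at minute 0; it finishes at minute 45.
Plate making waits on its own release at minute 20, so it starts at minute 20 and finishes at 20 + 39 = minute 59.
Nothing blocks file preflight, so it runs from minute 0 to minute 25.
Press setup has to wait for file preflight (finishes minute 25); plate making (finishes minute 59). The latest of these is minute 59, so press setup runs minute 59 to 59 + 30 = minute 89.
The print run needs all of press setup (finishes minute 89, plus 20-minute gap → minute 109); ink mixing (finishes minute 45, plus 15-minute gap → minute 60). That puts its earliest start at minute 109; it finishes at 109 + 49 = minute 158.
For folding: the print run (finishes minute 158); plate making (finishes minute 59, plus 5-minute gap → minute 64). Taking the maximum gives a start of minute 158, and it finishes at 158 + 25 = minute 183.

Working backward from the deadline:
Boxing must finish by minute 257; it takes 65 minutes, so it must start by 257 − 65 = minute 192.
Folding feeds into boxing (must start by minute 192); so folding must finish by minute 192 and therefore start by minute 167.
So folding can start as early as minute 158 and as late as minute 167, giving 167 − 158 = 9 minutes of slack.

9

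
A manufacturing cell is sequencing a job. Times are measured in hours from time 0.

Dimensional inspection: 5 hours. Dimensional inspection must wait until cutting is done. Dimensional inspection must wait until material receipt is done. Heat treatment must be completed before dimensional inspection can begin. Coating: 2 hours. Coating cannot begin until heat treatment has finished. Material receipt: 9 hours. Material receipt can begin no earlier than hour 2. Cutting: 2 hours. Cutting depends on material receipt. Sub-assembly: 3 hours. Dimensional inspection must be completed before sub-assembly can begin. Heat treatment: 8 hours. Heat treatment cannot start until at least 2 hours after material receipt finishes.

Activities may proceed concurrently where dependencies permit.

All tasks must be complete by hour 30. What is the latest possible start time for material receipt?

3

Nothing follows sub-assembly; the deadline of hour 30 is its only limit. It must start by 30 − 3 = hour 27.
Dimensional inspection has to be done before sub-assembly (must start by hour 27). That means finishing by hour 27, i.e. starting by 27 − 5 = hour 22.
Cutting must finish before dimensional inspection (must start by hour 22). With a 2-hour duration, cutting must start by 22 − 2 = hour 20.
Coating has no dependents, so it just needs to finish by hour 30. Starting by 30 − 2 = hour 28 achieves that.
Heat treatment feeds dimensional inspection (must start by hour 22); coating (must start by hour 28). Taking the minimum, heat treatment must finish by hour 22 and start by 22 − 8 = hour 14.
Material receipt feeds cutting (must start by hour 20); heat treatment (must start by hour 14, minus 2-hour gap → hour 12); dimensional inspection (must start by hour 22). Taking the minimum, material receipt must finish by hour 12 and start by 12 − 9 = hour 3.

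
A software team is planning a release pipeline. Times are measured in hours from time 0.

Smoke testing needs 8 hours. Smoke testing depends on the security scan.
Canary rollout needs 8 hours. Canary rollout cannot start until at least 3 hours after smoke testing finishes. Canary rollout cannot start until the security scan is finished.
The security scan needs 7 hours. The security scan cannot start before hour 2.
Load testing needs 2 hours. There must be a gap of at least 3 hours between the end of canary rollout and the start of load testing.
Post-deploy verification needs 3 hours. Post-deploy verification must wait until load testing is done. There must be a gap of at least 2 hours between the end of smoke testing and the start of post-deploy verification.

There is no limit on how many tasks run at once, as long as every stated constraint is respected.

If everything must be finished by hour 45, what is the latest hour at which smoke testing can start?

Post-deploy verification has no dependents, so it just needs to finish by hour 45. Starting by 45 − 3 = hour 42 achieves that.
Since post-deploy verification (must start by hour 42) depends on it, load testing must finish by hour 42. Backing off its 2-hour duration gives a latest start of hour 40.
Canary rollout has to be done before load testing (must start by hour 40, minus 3-hour gap → hour 37). That means finishing by hour 37, i.e. starting by 37 − 8 = hour 29.
Smoke testing must finish in time for canary rollout (must start by hour 29, minus 3-hour gap → hour 26); post-deploy verification (must start by hour 42, minus 2-hour gap → hour 40). The tightest is hour 26, so smoke testing must start by 26 − 8 = hour 18.

18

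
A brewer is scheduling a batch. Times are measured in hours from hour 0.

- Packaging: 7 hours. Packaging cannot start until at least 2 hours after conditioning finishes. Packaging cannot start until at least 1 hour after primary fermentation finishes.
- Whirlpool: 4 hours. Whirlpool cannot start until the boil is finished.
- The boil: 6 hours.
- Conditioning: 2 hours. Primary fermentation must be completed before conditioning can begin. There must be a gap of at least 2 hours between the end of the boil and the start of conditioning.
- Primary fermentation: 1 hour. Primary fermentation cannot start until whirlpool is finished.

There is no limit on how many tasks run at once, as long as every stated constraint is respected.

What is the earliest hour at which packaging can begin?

15

Nothing blocks the boil, so it runs from hour 0 to hour 6.
Whirlpool waits on the boil (finishes hour 6), so it starts at hour 6 and finishes at 6 + 4 = hour 10.
Primary fermentation cannot begin until whirlpool (finishes hour 10). It runs from hour 10 to 10 + 1 = hour 11.
Conditioning has to wait for primary fermentation (finishes hour 11); the boil (finishes hour 6, plus 2-hour gap → hour 8). The latest of these is hour 11, so conditioning runs hour 11 to 11 + 2 = hour 13.
Packaging waits on conditioning (finishes hour 13, plus 2-hour gap → hour 15); primary fermentation (finishes hour 11, plus 1-hour gap → hour 12). The latest of these is hour 15, which is the earliest packaging can start.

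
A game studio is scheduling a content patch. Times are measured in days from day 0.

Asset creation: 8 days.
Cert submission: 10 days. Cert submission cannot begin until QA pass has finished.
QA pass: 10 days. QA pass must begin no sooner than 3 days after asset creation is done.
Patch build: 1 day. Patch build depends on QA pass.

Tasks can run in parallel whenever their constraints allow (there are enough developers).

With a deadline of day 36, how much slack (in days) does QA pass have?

5

Nothing blocks asset creation, so it runs from day 0 to day 8.
QA pass cannot begin until asset creation (finishes day 8, plus 3-day gap → day 11). It runs from day 11 to 11 + 10 = day 21.

Working backward from the deadline:
Cert submission has no dependents, so it just needs to finish by day 36. Starting by 36 − 10 = day 26 achieves that.
Nothing follows patch build; the deadline of day 36 is its only limit. It must start by 36 − 1 = day 35.
QA pass has several dependents: cert submission (must start by day 26); patch build (must start by day 35). The earliest of those limits is day 26, so QA pass must start by 26 − 10 = day 16.
So QA pass can start as early as day 11 and as late as day 16, giving 16 − 11 = 5 days of slack.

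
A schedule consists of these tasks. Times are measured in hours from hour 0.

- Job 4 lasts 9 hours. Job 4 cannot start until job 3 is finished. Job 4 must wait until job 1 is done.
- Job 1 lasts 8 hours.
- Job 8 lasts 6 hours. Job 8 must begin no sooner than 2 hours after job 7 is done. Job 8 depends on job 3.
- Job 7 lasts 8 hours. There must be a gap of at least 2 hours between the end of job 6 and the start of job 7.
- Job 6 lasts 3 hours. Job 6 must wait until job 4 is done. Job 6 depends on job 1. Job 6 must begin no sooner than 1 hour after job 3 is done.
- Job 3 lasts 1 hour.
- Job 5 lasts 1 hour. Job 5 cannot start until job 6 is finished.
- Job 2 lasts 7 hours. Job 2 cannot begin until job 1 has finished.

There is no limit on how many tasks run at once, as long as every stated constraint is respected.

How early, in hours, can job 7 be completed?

30

Job 3 can start immediately at hour 0; it finishes at hour 1.
Job 1 has no prerequisites, so it starts at hour 0 and finishes at hour 8.
Job 4 has to wait for job 3 (finishes hour 1); job 1 (finishes hour 8). The latest of these is hour 8, so job 4 runs hour 8 to 8 + 9 = hour 17.
Job 6 cannot start until job 4 (finishes hour 17); job 1 (finishes hour 8); job 3 (finishes hour 1, plus 1-hour gap → hour 2). The controlling bound is hour 17, so job 6 finishes at 17 + 3 = hour 20.
After job 6 (finishes hour 20, plus 2-hour gap → hour 22), job 7 can start at hour 22 and finishes at hour 30.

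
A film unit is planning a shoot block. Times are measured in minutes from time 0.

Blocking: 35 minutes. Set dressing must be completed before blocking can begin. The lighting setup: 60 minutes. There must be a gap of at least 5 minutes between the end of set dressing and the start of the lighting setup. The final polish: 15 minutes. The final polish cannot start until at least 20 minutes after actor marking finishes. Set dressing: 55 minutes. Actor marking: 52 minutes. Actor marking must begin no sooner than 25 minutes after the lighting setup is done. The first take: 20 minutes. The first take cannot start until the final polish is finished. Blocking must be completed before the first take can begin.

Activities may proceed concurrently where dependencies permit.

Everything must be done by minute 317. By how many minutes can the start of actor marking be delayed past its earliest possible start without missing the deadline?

Set dressing can start immediately at minute 0; it finishes at minute 55.
After set dressing (finishes minute 55, plus 5-minute gap → minute 60), the lighting setup can start at minute 60 and finishes at minute 120.
Actor marking waits on the lighting setup (finishes minute 120, plus 25-minute gap → minute 145), so it starts at minute 145 and finishes at 145 + 52 = minute 197.

Working backward from the deadline:
Nothing follows the first take; the deadline of minute 317 is its only limit. It must start by 317 − 20 = minute 297.
The final polish must finish before the first take (must start by minute 297). With a 15-minute duration, the final polish must start by 297 − 15 = minute 282.
Since the final polish (must start by minute 282, minus 20-minute gap → minute 262) depends on it, actor marking must finish by minute 262. Backing off its 52-minute duration gives a latest start of minute 210.
So actor marking can start as early as minute 145 and as late as minute 210, giving 210 − 145 = 65 minutes of slack.

65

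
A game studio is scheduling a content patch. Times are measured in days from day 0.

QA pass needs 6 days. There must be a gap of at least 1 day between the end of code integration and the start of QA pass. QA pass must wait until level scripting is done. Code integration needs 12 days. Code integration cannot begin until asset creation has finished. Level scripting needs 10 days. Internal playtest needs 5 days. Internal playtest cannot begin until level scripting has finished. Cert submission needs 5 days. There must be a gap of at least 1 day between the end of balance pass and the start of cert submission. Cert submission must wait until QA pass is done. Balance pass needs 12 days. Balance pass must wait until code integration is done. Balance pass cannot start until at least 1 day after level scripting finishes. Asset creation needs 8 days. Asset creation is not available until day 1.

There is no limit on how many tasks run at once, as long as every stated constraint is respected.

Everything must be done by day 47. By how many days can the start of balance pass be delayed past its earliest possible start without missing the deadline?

Level scripting has no prerequisites, so it starts at day 0 and finishes at day 10.
Asset creation waits on its own release at day 1, so it starts at day 1 and finishes at 1 + 8 = day 9.
After asset creation (finishes day 9), code integration can start at day 9 and finishes at day 21.
Balance pass has to wait for code integration (finishes day 21); level scripting (finishes day 10, plus 1-day gap → day 11). The latest of these is day 21, so balance pass runs day 21 to 21 + 12 = day 33.

Working backward from the deadline:
Cert submission has no dependents, so it just needs to finish by day 47. Starting by 47 − 5 = day 42 achieves that.
Balance pass feeds into cert submission (must start by day 42, minus 1-day gap → day 41); so balance pass must finish by day 41 and therefore start by day 29.
So balance pass can start as early as day 21 and as late as day 29, giving 29 − 21 = 8 days of slack.

8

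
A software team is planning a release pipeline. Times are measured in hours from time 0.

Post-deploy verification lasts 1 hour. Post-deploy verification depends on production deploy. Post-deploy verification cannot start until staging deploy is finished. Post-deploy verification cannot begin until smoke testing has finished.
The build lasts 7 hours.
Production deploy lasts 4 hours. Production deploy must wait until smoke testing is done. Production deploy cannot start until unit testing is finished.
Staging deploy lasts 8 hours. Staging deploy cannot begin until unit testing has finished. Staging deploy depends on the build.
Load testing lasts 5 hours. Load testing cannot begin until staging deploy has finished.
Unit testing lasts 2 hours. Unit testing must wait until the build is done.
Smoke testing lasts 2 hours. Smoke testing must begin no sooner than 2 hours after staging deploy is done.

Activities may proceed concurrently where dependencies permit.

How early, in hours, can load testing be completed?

22

The build has no prerequisites, so it starts at hour 0 and finishes at hour 7.
Unit testing cannot begin until the build (finishes hour 7). It runs from hour 7 to 7 + 2 = hour 9.
Staging deploy needs all of unit testing (finishes hour 9); the build (finishes hour 7). That puts its earliest start at hour 9; it finishes at 9 + 8 = hour 17.
Load testing waits on staging deploy (finishes hour 17), so it starts at hour 17 and finishes at 17 + 5 = hour 22.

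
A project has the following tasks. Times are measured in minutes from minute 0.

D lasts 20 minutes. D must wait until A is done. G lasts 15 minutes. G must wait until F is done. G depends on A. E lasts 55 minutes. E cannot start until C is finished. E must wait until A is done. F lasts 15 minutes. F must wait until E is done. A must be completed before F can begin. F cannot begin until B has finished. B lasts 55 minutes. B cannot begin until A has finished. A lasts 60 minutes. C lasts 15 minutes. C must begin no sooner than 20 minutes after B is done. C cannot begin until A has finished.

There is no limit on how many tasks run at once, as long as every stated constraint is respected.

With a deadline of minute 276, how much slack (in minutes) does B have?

A can start immediately at minute 0; it finishes at minute 60.
B waits on A (finishes minute 60), so it starts at minute 60 and finishes at 60 + 55 = minute 115.

Working backward from the deadline:
Nothing follows G; the deadline of minute 276 is its only limit. It must start by 276 − 15 = minute 261.
Since G (must start by minute 261) depends on it, F must finish by minute 261. Backing off its 15-minute duration gives a latest start of minute 246.
E has to be done before F (must start by minute 246). That means finishing by minute 246, i.e. starting by 246 − 55 = minute 191.
C must finish before E (must start by minute 191). With a 15-minute duration, C must start by 191 − 15 = minute 176.
B has several dependents: C (must start by minute 176, minus 20-minute gap → minute 156); F (must start by minute 246). The earliest of those limits is minute 156, so B must start by 156 − 55 = minute 101.
So B can start as early as minute 60 and as late as minute 101, giving 101 − 60 = 41 minutes of slack.

41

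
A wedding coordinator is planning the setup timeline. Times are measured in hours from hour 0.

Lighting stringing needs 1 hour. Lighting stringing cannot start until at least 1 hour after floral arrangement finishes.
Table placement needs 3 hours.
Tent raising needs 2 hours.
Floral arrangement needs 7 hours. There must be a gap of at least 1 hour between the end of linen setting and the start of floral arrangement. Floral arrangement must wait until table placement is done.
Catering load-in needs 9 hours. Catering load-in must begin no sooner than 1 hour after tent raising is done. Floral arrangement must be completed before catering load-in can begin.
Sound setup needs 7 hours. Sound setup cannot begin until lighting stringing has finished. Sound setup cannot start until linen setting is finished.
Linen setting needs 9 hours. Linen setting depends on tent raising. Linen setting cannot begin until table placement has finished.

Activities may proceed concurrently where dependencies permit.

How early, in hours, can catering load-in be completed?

Table placement can start immediately at hour 0; it finishes at hour 3.
Tent raising can start immediately at hour 0; it finishes at hour 2.
Linen setting needs all of tent raising (finishes hour 2); table placement (finishes hour 3). That puts its earliest start at hour 3; it finishes at 3 + 9 = hour 12.
Floral arrangement cannot start until linen setting (finishes hour 12, plus 1-hour gap → hour 13); table placement (finishes hour 3). The controlling bound is hour 13, so floral arrangement finishes at 13 + 7 = hour 20.
For catering load-in: tent raising (finishes hour 2, plus 1-hour gap → hour 3); floral arrangement (finishes hour 20). Taking the maximum gives a start of hour 20, and it finishes at 20 + 9 = hour 29.

29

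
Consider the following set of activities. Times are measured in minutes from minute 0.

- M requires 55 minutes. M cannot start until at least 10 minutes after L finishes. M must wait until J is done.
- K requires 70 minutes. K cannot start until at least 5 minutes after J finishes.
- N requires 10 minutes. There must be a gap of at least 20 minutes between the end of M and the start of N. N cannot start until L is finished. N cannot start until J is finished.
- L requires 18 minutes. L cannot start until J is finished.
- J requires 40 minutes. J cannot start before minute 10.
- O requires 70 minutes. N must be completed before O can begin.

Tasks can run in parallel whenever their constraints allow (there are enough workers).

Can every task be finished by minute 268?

Yes

After its own release at minute 10, J can start at minute 10 and finishes at minute 50.
L cannot begin until J (finishes minute 50). It runs from minute 50 to 50 + 18 = minute 68.
M needs all of L (finishes minute 68, plus 10-minute gap → minute 78); J (finishes minute 50). That puts its earliest start at minute 78; it finishes at 78 + 55 = minute 133.
N needs all of M (finishes minute 133, plus 20-minute gap → minute 153); L (finishes minute 68); J (finishes minute 50). That puts its earliest start at minute 153; it finishes at 153 + 10 = minute 163.
O cannot begin until N (finishes minute 163). It runs from minute 163 to 163 + 70 = minute 233.
After J (finishes minute 50, plus 5-minute gap → minute 55), K can start at minute 55 and finishes at minute 125.
Every task is finished by minute 233, which is no later than the deadline of 268, so the schedule is feasible.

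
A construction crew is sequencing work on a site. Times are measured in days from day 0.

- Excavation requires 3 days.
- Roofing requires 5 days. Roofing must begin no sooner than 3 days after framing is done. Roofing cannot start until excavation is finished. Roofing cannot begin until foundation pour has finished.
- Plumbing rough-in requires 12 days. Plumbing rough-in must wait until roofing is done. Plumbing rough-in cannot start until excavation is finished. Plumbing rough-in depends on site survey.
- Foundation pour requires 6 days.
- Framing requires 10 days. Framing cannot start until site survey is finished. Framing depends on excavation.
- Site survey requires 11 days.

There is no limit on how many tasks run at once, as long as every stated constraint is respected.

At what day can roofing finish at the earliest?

Nothing blocks foundation pour, so it runs from day 0 to day 6.
Excavation has no prerequisites, so it starts at day 0 and finishes at day 3.
Site survey has no prerequisites, so it starts at day 0 and finishes at day 11.
For framing: site survey (finishes day 11); excavation (finishes day 3). Taking the maximum gives a start of day 11, and it finishes at 11 + 10 = day 21.
Roofing cannot start until framing (finishes day 21, plus 3-day gap → day 24); excavation (finishes day 3); foundation pour (finishes day 6). The controlling bound is day 24, so roofing finishes at 24 + 5 = day 29.

29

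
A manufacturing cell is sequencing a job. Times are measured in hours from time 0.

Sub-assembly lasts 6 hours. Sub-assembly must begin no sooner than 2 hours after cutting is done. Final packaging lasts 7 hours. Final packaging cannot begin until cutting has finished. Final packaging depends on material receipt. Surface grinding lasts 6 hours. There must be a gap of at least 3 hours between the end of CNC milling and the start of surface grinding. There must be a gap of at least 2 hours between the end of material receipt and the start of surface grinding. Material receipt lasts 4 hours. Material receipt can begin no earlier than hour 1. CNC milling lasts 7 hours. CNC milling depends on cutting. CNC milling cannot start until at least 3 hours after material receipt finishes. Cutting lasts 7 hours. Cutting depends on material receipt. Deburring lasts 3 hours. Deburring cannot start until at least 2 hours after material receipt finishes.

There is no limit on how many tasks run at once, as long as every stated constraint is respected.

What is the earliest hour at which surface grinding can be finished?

28

Material receipt cannot begin until its own release at hour 1. It runs from hour 1 to 1 + 4 = hour 5.
After material receipt (finishes hour 5), cutting can start at hour 5 and finishes at hour 12.
CNC milling cannot start until cutting (finishes hour 12); material receipt (finishes hour 5, plus 3-hour gap → hour 8). The controlling bound is hour 12, so CNC milling finishes at 12 + 7 = hour 19.
Surface grinding has to wait for CNC milling (finishes hour 19, plus 3-hour gap → hour 22); material receipt (finishes hour 5, plus 2-hour gap → hour 7). The latest of these is hour 22, so surface grinding runs hour 22 to 22 + 6 = hour 28.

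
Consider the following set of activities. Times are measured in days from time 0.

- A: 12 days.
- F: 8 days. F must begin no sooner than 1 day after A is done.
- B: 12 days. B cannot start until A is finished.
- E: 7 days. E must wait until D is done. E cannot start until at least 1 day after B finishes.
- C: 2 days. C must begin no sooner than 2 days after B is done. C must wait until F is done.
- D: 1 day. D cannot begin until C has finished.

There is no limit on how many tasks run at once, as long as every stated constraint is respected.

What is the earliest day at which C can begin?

A can start immediately at day 0; it finishes at day 12.
After A (finishes day 12, plus 1-day gap → day 13), F can start at day 13 and finishes at day 21.
After A (finishes day 12), B can start at day 12 and finishes at day 24.
C waits on B (finishes day 24, plus 2-day gap → day 26); F (finishes day 21). The latest of these is day 26, which is the earliest C can start.

26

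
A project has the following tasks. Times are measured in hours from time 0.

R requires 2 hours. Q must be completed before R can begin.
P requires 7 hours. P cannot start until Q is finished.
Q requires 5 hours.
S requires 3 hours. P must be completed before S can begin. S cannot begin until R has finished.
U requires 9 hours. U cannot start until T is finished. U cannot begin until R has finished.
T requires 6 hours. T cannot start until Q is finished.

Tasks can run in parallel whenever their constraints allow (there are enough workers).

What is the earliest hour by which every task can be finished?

20

Q has no prerequisites, so it starts at hour 0 and finishes at hour 5.
T waits on Q (finishes hour 5), so it starts at hour 5 and finishes at 5 + 6 = hour 11.
R cannot begin until Q (finishes hour 5). It runs from hour 5 to 5 + 2 = hour 7.
U cannot start until T (finishes hour 11); R (finishes hour 7). The controlling bound is hour 11, so U finishes at 11 + 9 = hour 20.
P waits on Q (finishes hour 5), so it starts at hour 5 and finishes at 5 + 7 = hour 12.
S needs all of P (finishes hour 12); R (finishes hour 7). That puts its earliest start at hour 12; it finishes at 12 + 3 = hour 15.
All tasks are finished once the last one completes. Finish times: P at 12, Q at 5, R at 7, S at 15, T at 11, U at 20. The latest is hour 20.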